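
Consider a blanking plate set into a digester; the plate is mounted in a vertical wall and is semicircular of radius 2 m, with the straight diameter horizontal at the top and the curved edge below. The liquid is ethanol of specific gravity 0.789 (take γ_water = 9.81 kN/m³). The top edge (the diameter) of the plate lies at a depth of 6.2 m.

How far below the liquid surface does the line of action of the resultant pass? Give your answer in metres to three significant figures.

γ = 0.789 × 9.81 = 7.74009 kN/m³.
The centroid of a semicircle lies 4r/(3π) = 0.848826 m from the diameter, here below the top edge, so the centroid depth is h_c = 6.2 + 0.848826 = 7.04883 m.
A = πr²/2 = π × 2²/2 = 6.28319 m².
Resultant F = γ·h_c·A = 7.74009 × 7.04883 × 6.28319 = 342.802 kN.
I_c = (π/8 − 8/(9π))·r⁴ = 0.109757 × 2⁴ = 1.75611 m⁴.
Centre of pressure: y_p = y_c + I_c/(y_c·A) = 7.04883 + 1.75611/(7.04883 × 6.28319) = 7.04883 + 0.039651 = 7.08848 m along the plane.

h_p = 7.09 m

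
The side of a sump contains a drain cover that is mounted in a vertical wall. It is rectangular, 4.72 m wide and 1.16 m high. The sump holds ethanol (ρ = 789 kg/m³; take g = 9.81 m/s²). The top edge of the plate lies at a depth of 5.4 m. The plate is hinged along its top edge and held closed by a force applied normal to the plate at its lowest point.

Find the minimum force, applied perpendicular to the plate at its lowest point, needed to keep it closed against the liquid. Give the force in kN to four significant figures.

γ = ρg = 789 × 9.81 / 1000 = 7.74009 kN/m³.
The centroid lies 1.16/2 = 0.58 m below the top edge, so the centroid depth is h_c = 5.4 + 0.58 = 5.98 m.
A = 4.72 × 1.16 = 5.4752 m².
Resultant F = γ·h_c·A = 7.74009 × 5.98 × 5.4752 = 253.424 kN.
I_c = b·h³/12 = 4.72 × 1.16³/12 = 0.613952 m⁴.
Centre of pressure: y_p = y_c + I_c/(y_c·A) = 5.98 + 0.613952/(5.98 × 5.4752) = 5.98 + 0.0187514 = 5.99875 m along the plane.
The resultant acts 0.58 + 0.0187514 = 0.598751 m (along the plate) below the hinge at the top edge, so the moment about the hinge is M = F × 0.598751 = 253.424 × 0.598751 = 151.738 kN·m.
A normal force at the bottom, 1.16 m from the hinge, must supply this moment: P = 151.738/1.16 = 130.809 kN.

P ≈ 130.8 kN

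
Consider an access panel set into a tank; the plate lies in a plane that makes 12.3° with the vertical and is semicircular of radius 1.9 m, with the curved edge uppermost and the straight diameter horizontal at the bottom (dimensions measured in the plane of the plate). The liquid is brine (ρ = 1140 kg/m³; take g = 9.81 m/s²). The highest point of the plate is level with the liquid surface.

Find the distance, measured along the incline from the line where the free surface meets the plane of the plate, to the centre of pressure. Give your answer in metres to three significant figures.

γ = ρg = 1140 × 9.81 / 1000 = 11.1834 kN/m³.
The plate makes 12.3° with the vertical, i.e. θ = 90° − 12.3° = 77.7° to the horizontal. Measuring y along the incline from the free-surface line, vertical depth h = y·sinθ with sinθ = 0.977046.
The centroid lies 4r/(3π) = 0.806385 m above the diameter, so r − 4r/(3π) = 1.9 − 0.806385 = 1.09361 m below the topmost point, so y_c = 1.09361 m and h_c = 1.09361 × 0.977046 = 1.06851 m.
A = πr²/2 = π × 1.9²/2 = 5.67057 m².
Resultant F = γ·h_c·A = 11.1834 × 1.06851 × 5.67057 = 67.7609 kN.
I_c = (π/8 − 8/(9π))·r⁴ = 0.109757 × 1.9⁴ = 1.43036 m⁴.
Centre of pressure: y_p = y_c + I_c/(y_c·A) = 1.09361 + 1.43036/(1.09361 × 5.67057) = 1.09361 + 0.230651 = 1.32426 m along the plane.

y_p = 1.32 m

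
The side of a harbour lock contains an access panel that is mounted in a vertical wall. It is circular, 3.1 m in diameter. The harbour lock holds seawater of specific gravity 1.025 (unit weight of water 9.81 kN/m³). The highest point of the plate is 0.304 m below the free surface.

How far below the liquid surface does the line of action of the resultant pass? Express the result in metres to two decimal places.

h_p = 2.18 m

γ = 1.025 × 9.81 = 10.05525 kN/m³.
The centroid is at the centre, 1.55 m below the top of the plate, so the centroid depth is h_c = 0.304 + 1.55 = 1.854 m.
A = π(1.55)² = 7.54768 m².
Resultant F = γ·h_c·A = 10.05525 × 1.854 × 7.54768 = 140.707 kN.
I_c = πr⁴/4 = π × 1.55⁴/4 = 4.53332 m⁴.
Centre of pressure: y_p = y_c + I_c/(y_c·A) = 1.854 + 4.53332/(1.854 × 7.54768) = 1.854 + 0.323961 = 2.17796 m along the plane.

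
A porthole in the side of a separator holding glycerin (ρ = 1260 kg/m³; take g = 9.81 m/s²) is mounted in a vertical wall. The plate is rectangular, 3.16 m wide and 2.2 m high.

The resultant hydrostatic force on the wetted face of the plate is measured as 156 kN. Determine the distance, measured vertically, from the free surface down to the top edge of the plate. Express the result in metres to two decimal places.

d_top ≈ 0.72 m

γ = ρg = 1260 × 9.81 / 1000 = 12.3606 kN/m³.
A = 3.16 × 2.2 = 6.952 m².
From F = γ·h_c·A, the centroid depth is h_c = 156/(12.3606 × 6.952) = 1.81541 m.
The centroid lies 2.2/2 = 1.1 m below the top edge, so the top edge sits at h_top = 1.81541 − 1.1 = 0.71541 m below the surface.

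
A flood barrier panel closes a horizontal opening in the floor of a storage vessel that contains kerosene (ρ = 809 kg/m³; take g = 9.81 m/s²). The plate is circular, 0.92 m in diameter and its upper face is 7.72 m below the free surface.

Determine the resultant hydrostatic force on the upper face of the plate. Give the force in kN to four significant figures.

γ = ρg = 809 × 9.81 / 1000 = 7.93629 kN/m³.
The plate is horizontal, so pressure is uniform at p = γ·h = 7.93629 × 7.72 = 61.2682 kN/m².
A = π(0.46)² = 0.664761 m².
F = p·A = 61.2682 × 0.664761 = 40.7287 kN.

F ≈ 40.73 kN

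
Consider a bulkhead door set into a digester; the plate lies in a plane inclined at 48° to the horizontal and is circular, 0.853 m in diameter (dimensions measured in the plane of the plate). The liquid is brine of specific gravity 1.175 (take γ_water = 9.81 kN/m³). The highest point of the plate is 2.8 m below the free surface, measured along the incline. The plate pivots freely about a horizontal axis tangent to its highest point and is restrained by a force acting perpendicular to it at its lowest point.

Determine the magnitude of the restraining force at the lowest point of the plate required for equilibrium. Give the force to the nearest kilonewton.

P ≈ 8 kN

γ = 1.175 × 9.81 = 11.52675 kN/m³.
Let θ = 48° be the plate's angle to the horizontal; measure y along the incline from where the plane meets the free surface. Vertical depth h = y·sinθ with sinθ = 0.743145.
The centroid is at the centre, 0.4265 m below the top of the plate, so y_c = 2.8 + 0.4265 = 3.2265 m and h_c = 3.2265 × 0.743145 = 2.39776 m.
A = π(0.4265)² = 0.571463 m².
Resultant F = γ·h_c·A = 11.52675 × 2.39776 × 0.571463 = 15.7943 kN.
I_c = πr⁴/4 = π × 0.4265⁴/4 = 0.0259876 m⁴.
Centre of pressure: y_p = y_c + I_c/(y_c·A) = 3.2265 + 0.0259876/(3.2265 × 0.571463) = 3.2265 + 0.0140944 = 3.24059 m along the plane.
The resultant acts 0.4265 + 0.0140944 = 0.440594 m (along the plate) below the hinge at the top edge, so the moment about the hinge is M = F × 0.440594 = 15.7943 × 0.440594 = 6.95887 kN·m.
A normal force at the bottom, 0.853 m from the hinge, must supply this moment: P = 6.95887/0.853 = 8.15811 kN.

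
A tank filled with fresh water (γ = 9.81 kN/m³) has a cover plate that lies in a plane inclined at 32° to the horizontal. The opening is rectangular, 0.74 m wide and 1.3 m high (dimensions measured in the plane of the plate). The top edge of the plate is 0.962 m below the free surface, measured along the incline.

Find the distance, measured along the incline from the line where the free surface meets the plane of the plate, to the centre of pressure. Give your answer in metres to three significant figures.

y_p = 1.70 m

γ = 9.81 kN/m³.
Let θ = 32° be the plate's angle to the horizontal; measure y along the incline from where the plane meets the free surface. Vertical depth h = y·sinθ with sinθ = 0.529919.
The centroid lies 1.3/2 = 0.65 m below the top edge, so y_c = 0.962 + 0.65 = 1.612 m and h_c = 1.612 × 0.529919 = 0.854229 m.
A = 0.74 × 1.3 = 0.962 m².
Resultant F = γ·h_c·A = 9.81 × 0.854229 × 0.962 = 8.06155 kN.
I_c = b·h³/12 = 0.74 × 1.3³/12 = 0.135482 m⁴.
Centre of pressure: y_p = y_c + I_c/(y_c·A) = 1.612 + 0.135482/(1.612 × 0.962) = 1.612 + 0.0873658 = 1.69937 m along the plane.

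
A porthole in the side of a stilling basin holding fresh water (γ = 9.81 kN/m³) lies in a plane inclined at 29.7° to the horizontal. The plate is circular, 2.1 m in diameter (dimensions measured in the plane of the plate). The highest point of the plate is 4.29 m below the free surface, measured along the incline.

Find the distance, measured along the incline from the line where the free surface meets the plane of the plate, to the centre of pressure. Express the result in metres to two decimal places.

y_p = 5.39 m

γ = 9.81 kN/m³.
Let θ = 29.7° be the plate's angle to the horizontal; measure y along the incline from where the plane meets the free surface. Vertical depth h = y·sinθ with sinθ = 0.495459.
The centroid is at the centre, 1.05 m below the top of the plate, so y_c = 4.29 + 1.05 = 5.34 m and h_c = 5.34 × 0.495459 = 2.64575 m.
A = π(1.05)² = 3.46361 m².
Resultant F = γ·h_c·A = 9.81 × 2.64575 × 3.46361 = 89.8973 kN.
I_c = πr⁴/4 = π × 1.05⁴/4 = 0.954656 m⁴.
Centre of pressure: y_p = y_c + I_c/(y_c·A) = 5.34 + 0.954656/(5.34 × 3.46361) = 5.34 + 0.0516151 = 5.39162 m along the plane.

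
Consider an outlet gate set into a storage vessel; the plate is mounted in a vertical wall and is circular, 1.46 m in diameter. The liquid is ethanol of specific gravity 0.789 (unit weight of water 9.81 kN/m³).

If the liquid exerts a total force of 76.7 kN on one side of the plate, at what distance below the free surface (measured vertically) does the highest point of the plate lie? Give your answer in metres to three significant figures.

d_top ≈ 5.19 m

γ = 0.789 × 9.81 = 7.74009 kN/m³.
A = π(0.73)² = 1.67415 m².
From F = γ·h_c·A, the centroid depth is h_c = 76.7/(7.74009 × 1.67415) = 5.91909 m.
The centroid is at the centre, 0.73 m below the top of the plate, so the highest point sits at h_top = 5.91909 − 0.73 = 5.18909 m below the surface.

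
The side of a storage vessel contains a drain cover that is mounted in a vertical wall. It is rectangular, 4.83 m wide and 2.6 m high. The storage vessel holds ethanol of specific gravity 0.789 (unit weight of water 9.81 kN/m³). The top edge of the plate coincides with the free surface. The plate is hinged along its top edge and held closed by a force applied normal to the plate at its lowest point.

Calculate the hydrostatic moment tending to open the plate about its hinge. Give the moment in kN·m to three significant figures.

M ≈ 219 kN·m

γ = 0.789 × 9.81 = 7.74009 kN/m³.
The centroid lies 2.6/2 = 1.3 m below the top edge, so the centroid depth is h_c = 1.3 m.
A = 4.83 × 2.6 = 12.558 m².
Resultant F = γ·h_c·A = 7.74009 × 1.3 × 12.558 = 126.36 kN.
I_c = b·h³/12 = 4.83 × 2.6³/12 = 7.07434 m⁴.
Centre of pressure: y_p = y_c + I_c/(y_c·A) = 1.3 + 7.07434/(1.3 × 12.558) = 1.3 + 0.433333 = 1.73333 m along the plane.
The resultant acts 1.3 + 0.433333 = 1.73333 m (along the plate) below the hinge at the top edge, so the moment about the hinge is M = F × 1.73333 = 126.36 × 1.73333 = 219.024 kN·m.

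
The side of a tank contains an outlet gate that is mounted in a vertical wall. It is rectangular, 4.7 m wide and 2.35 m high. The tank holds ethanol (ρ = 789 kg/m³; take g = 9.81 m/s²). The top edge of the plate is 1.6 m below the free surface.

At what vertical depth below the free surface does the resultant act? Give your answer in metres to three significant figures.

h_p = 2.94 m

γ = ρg = 789 × 9.81 / 1000 = 7.74009 kN/m³.
The centroid lies 2.35/2 = 1.175 m below the top edge, so the centroid depth is h_c = 1.6 + 1.175 = 2.775 m.
A = 4.7 × 2.35 = 11.045 m².
Resultant F = γ·h_c·A = 7.74009 × 2.775 × 11.045 = 237.233 kN.
I_c = b·h³/12 = 4.7 × 2.35³/12 = 5.083 m⁴.
Centre of pressure: y_p = y_c + I_c/(y_c·A) = 2.775 + 5.083/(2.775 × 11.045) = 2.775 + 0.165841 = 2.94084 m along the plane.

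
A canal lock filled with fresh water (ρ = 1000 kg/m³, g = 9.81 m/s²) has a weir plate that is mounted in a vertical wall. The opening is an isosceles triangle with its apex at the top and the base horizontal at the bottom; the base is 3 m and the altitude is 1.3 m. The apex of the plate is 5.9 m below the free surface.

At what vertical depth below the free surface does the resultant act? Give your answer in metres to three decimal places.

h_p = 6.781 m

γ = ρg = 1000 × 9.81 = 9810 N/m³ = 9.81 kN/m³.
With the apex up, the centroid sits 2h/3 = 2 × 1.3/3 = 0.866667 m below the apex, so the centroid depth is h_c = 5.9 + 0.866667 = 6.76667 m.
A = ½ × 3 × 1.3 = 1.95 m².
Resultant F = γ·h_c·A = 9.81 × 6.76667 × 1.95 = 129.443 kN.
I_c = b·h³/36 = 3 × 1.3³/36 = 0.183083 m⁴.
Centre of pressure: y_p = y_c + I_c/(y_c·A) = 6.76667 + 0.183083/(6.76667 × 1.95) = 6.76667 + 0.0138752 = 6.78055 m along the plane.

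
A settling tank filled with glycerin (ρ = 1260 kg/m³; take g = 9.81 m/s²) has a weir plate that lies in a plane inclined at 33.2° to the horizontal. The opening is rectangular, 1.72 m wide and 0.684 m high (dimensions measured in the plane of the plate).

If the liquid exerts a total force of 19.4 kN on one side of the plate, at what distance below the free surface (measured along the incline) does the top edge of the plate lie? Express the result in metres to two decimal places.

γ = ρg = 1260 × 9.81 / 1000 = 12.3606 kN/m³.
A = 1.72 × 0.684 = 1.17648 m².
From F = γ·h_c·A, the centroid depth is h_c = 19.4/(12.3606 × 1.17648) = 1.33407 m.
Let θ = 33.2° be the plate's angle to the horizontal; measure y along the incline from where the plane meets the free surface. Vertical depth h = y·sinθ with sinθ = 0.547563.
Along the incline, y_c = h_c/sinθ = 1.33407/0.547563 = 2.43638 m.
The centroid lies 0.684/2 = 0.342 m below the top edge, so the top edge sits at y_top = 2.43638 − 0.342 = 2.09438 m along the incline.

y_top ≈ 2.09 m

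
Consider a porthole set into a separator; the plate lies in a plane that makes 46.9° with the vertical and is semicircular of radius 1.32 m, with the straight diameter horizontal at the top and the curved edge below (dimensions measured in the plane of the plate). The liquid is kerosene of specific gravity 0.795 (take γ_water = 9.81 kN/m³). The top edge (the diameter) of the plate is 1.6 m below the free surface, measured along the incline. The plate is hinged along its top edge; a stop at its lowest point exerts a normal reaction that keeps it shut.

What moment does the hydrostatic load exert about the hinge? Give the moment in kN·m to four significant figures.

γ = 0.795 × 9.81 = 7.79895 kN/m³.
The plate makes 46.9° with the vertical, i.e. θ = 90° − 46.9° = 43.1° to the horizontal. Measuring y along the incline from the free-surface line, vertical depth h = y·sinθ with sinθ = 0.683274.
The centroid of a semicircle lies 4r/(3π) = 0.560225 m from the diameter, here below the top edge, so y_c = 1.6 + 0.560225 = 2.16023 m and h_c = 2.16023 × 0.683274 = 1.47603 m.
A = πr²/2 = π × 1.32²/2 = 2.73696 m².
Resultant F = γ·h_c·A = 7.79895 × 1.47603 × 2.73696 = 31.5065 kN.
I_c = (π/8 − 8/(9π))·r⁴ = 0.109757 × 1.32⁴ = 0.333218 m⁴.
Centre of pressure: y_p = y_c + I_c/(y_c·A) = 2.16023 + 0.333218/(2.16023 × 2.73696) = 2.16023 + 0.0563586 = 2.21659 m along the plane.
The resultant acts 0.560225 + 0.0563586 = 0.616584 m (along the plate) below the hinge at the top edge, so the moment about the hinge is M = F × 0.616584 = 31.5065 × 0.616584 = 19.4264 kN·m.

M ≈ 19.43 kN·m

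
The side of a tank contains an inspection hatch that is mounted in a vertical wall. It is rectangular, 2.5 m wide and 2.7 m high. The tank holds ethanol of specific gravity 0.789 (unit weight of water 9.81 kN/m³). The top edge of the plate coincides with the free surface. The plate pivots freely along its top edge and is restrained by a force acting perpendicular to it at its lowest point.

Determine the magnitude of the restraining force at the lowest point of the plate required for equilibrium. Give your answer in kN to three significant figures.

γ = 0.789 × 9.81 = 7.74009 kN/m³.
The centroid lies 2.7/2 = 1.35 m below the top edge, so the centroid depth is h_c = 1.35 m.
A = 2.5 × 2.7 = 6.75 m².
Resultant F = γ·h_c·A = 7.74009 × 1.35 × 6.75 = 70.5316 kN.
I_c = b·h³/12 = 2.5 × 2.7³/12 = 4.10063 m⁴.
Centre of pressure: y_p = y_c + I_c/(y_c·A) = 1.35 + 4.10063/(1.35 × 6.75) = 1.35 + 0.450001 = 1.8 m along the plane.
The resultant acts 1.35 + 0.450001 = 1.8 m (along the plate) below the hinge at the top edge, so the moment about the hinge is M = F × 1.8 = 70.5316 × 1.8 = 126.957 kN·m.
A normal force at the bottom, 2.7 m from the hinge, must supply this moment: P = 126.957/2.7 = 47.0211 kN.

P ≈ 47.0 kN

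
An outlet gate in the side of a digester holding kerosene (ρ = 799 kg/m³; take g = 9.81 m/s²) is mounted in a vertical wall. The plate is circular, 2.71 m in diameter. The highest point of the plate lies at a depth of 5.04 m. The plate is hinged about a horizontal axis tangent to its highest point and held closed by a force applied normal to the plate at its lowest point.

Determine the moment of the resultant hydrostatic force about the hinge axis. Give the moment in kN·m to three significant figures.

γ = ρg = 799 × 9.81 / 1000 = 7.83819 kN/m³.
The centroid is at the centre, 1.355 m below the top of the plate, so the centroid depth is h_c = 5.04 + 1.355 = 6.395 m.
A = π(1.355)² = 5.76804 m².
Resultant F = γ·h_c·A = 7.83819 × 6.395 × 5.76804 = 289.124 kN.
I_c = πr⁴/4 = π × 1.355⁴/4 = 2.64757 m⁴.
Centre of pressure: y_p = y_c + I_c/(y_c·A) = 6.395 + 2.64757/(6.395 × 5.76804) = 6.395 + 0.0717759 = 6.46678 m along the plane.
The resultant acts 1.355 + 0.0717759 = 1.42678 m (along the plate) below the hinge at the top edge, so the moment about the hinge is M = F × 1.42678 = 289.124 × 1.42678 = 412.516 kN·m.

M ≈ 413 kN·m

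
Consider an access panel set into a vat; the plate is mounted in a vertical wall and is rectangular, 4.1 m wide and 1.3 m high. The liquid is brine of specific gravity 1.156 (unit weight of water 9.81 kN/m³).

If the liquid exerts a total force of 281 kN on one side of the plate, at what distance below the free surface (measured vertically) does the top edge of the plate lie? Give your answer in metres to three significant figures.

d_top ≈ 4.00 m

γ = 1.156 × 9.81 = 11.34036 kN/m³.
A = 4.1 × 1.3 = 5.33 m².
From F = γ·h_c·A, the centroid depth is h_c = 281/(11.34036 × 5.33) = 4.64892 m.
The centroid lies 1.3/2 = 0.65 m below the top edge, so the top edge sits at h_top = 4.64892 − 0.65 = 3.99892 m below the surface.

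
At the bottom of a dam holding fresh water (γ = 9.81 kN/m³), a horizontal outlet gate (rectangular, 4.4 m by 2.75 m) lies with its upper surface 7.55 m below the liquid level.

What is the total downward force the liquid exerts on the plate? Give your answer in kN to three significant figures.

F ≈ 896 kN

γ = 9.81 kN/m³.
The plate is horizontal, so pressure is uniform at p = γ·h = 9.81 × 7.55 = 74.0655 kN/m².
A = 4.4 × 2.75 = 12.1 m².
F = p·A = 74.0655 × 12.1 = 896.193 kN.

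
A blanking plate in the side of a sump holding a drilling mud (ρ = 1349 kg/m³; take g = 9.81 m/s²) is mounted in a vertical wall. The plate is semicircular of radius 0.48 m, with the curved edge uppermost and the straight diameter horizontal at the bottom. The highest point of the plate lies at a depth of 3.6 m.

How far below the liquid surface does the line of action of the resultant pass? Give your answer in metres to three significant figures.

γ = ρg = 1349 × 9.81 / 1000 = 13.23369 kN/m³.
The centroid lies 4r/(3π) = 0.203718 m above the diameter, so r − 4r/(3π) = 0.48 − 0.203718 = 0.276282 m below the topmost point, so the centroid depth is h_c = 3.6 + 0.276282 = 3.87628 m.
A = πr²/2 = π × 0.48²/2 = 0.361911 m².
Resultant F = γ·h_c·A = 13.23369 × 3.87628 × 0.361911 = 18.5651 kN.
I_c = (π/8 − 8/(9π))·r⁴ = 0.109757 × 0.48⁴ = 0.00582636 m⁴.
Centre of pressure: y_p = y_c + I_c/(y_c·A) = 3.87628 + 0.00582636/(3.87628 × 0.361911) = 3.87628 + 0.00415318 = 3.88043 m along the plane.

h_p = 3.88 m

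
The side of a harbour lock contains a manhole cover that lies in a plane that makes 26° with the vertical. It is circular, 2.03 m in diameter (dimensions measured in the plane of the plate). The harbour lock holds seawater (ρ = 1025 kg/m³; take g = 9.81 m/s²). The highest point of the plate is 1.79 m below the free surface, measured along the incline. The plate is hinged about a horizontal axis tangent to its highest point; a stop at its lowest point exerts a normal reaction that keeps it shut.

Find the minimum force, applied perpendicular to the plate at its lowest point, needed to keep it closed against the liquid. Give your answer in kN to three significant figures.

γ = ρg = 1025 × 9.81 / 1000 = 10.05525 kN/m³.
The plate makes 26° with the vertical, i.e. θ = 90° − 26° = 64° to the horizontal. Measuring y along the incline from the free-surface line, vertical depth h = y·sinθ with sinθ = 0.898794.
The centroid is at the centre, 1.015 m below the top of the plate, so y_c = 1.79 + 1.015 = 2.805 m and h_c = 2.805 × 0.898794 = 2.52112 m.
A = π(1.015)² = 3.23655 m².
Resultant F = γ·h_c·A = 10.05525 × 2.52112 × 3.23655 = 82.0481 kN.
I_c = πr⁴/4 = π × 1.015⁴/4 = 0.833593 m⁴.
Centre of pressure: y_p = y_c + I_c/(y_c·A) = 2.805 + 0.833593/(2.805 × 3.23655) = 2.805 + 0.0918203 = 2.89682 m along the plane.
The resultant acts 1.015 + 0.0918203 = 1.10682 m (along the plate) below the hinge at the top edge, so the moment about the hinge is M = F × 1.10682 = 82.0481 × 1.10682 = 90.8125 kN·m.
A normal force at the bottom, 2.03 m from the hinge, must supply this moment: P = 90.8125/2.03 = 44.7352 kN.

P ≈ 44.7 kN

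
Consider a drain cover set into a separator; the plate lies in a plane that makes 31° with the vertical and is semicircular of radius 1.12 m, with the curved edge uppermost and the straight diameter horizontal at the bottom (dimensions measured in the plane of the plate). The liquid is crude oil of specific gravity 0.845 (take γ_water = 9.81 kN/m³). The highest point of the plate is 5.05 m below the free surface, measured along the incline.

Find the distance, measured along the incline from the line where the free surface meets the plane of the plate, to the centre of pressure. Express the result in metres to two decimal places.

y_p = 5.71 m

γ = 0.845 × 9.81 = 8.28945 kN/m³.
The plate makes 31° with the vertical, i.e. θ = 90° − 31° = 59° to the horizontal. Measuring y along the incline from the free-surface line, vertical depth h = y·sinθ with sinθ = 0.857167.
The centroid lies 4r/(3π) = 0.475343 m above the diameter, so r − 4r/(3π) = 1.12 − 0.475343 = 0.644657 m below the topmost point, so y_c = 5.05 + 0.644657 = 5.69466 m and h_c = 5.69466 × 0.857167 = 4.88127 m.
A = πr²/2 = π × 1.12²/2 = 1.97041 m².
Resultant F = γ·h_c·A = 8.28945 × 4.88127 × 1.97041 = 79.7288 kN.
I_c = (π/8 − 8/(9π))·r⁴ = 0.109757 × 1.12⁴ = 0.172705 m⁴.
Centre of pressure: y_p = y_c + I_c/(y_c·A) = 5.69466 + 0.172705/(5.69466 × 1.97041) = 5.69466 + 0.0153915 = 5.71005 m along the plane.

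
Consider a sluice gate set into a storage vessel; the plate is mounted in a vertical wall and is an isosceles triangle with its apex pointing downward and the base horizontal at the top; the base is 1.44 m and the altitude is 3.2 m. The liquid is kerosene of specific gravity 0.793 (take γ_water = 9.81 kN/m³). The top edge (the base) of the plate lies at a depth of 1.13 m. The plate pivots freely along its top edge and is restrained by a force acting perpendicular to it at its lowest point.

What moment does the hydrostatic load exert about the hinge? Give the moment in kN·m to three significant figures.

M ≈ 52.2 kN·m

γ = 0.793 × 9.81 = 7.77933 kN/m³.
With the apex down, the centroid sits h/3 = 3.2/3 = 1.06667 m below the base (the top edge), so the centroid depth is h_c = 1.13 + 1.06667 = 2.19667 m.
A = ½ × 1.44 × 3.2 = 2.304 m².
Resultant F = γ·h_c·A = 7.77933 × 2.19667 × 2.304 = 39.3722 kN.
I_c = b·h³/36 = 1.44 × 3.2³/36 = 1.31072 m⁴.
Centre of pressure: y_p = y_c + I_c/(y_c·A) = 2.19667 + 1.31072/(2.19667 × 2.304) = 2.19667 + 0.258978 = 2.45565 m along the plane.
The resultant acts 1.06667 + 0.258978 = 1.32565 m (along the plate) below the hinge at the top edge, so the moment about the hinge is M = F × 1.32565 = 39.3722 × 1.32565 = 52.1938 kN·m.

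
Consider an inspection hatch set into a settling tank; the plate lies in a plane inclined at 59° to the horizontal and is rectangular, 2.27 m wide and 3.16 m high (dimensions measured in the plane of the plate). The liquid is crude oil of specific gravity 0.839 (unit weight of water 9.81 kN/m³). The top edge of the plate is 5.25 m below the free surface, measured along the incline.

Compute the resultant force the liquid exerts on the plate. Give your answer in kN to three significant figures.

F ≈ 346 kN

γ = 0.839 × 9.81 = 8.23059 kN/m³.
Let θ = 59° be the plate's angle to the horizontal; measure y along the incline from where the plane meets the free surface. Vertical depth h = y·sinθ with sinθ = 0.857167.
The centroid lies 3.16/2 = 1.58 m below the top edge, so y_c = 5.25 + 1.58 = 6.83 m and h_c = 6.83 × 0.857167 = 5.85445 m.
A = 2.27 × 3.16 = 7.1732 m².
Resultant F = γ·h_c·A = 8.23059 × 5.85445 × 7.1732 = 345.645 kN.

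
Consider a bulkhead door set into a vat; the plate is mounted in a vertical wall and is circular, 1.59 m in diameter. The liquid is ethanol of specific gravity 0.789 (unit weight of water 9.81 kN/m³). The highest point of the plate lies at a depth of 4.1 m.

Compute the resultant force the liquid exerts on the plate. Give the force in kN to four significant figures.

F ≈ 75.23 kN

γ = 0.789 × 9.81 = 7.74009 kN/m³.
The centroid is at the centre, 0.795 m below the top of the plate, so the centroid depth is h_c = 4.1 + 0.795 = 4.895 m.
A = π(0.795)² = 1.98557 m².
Resultant F = γ·h_c·A = 7.74009 × 4.895 × 1.98557 = 75.2288 kN.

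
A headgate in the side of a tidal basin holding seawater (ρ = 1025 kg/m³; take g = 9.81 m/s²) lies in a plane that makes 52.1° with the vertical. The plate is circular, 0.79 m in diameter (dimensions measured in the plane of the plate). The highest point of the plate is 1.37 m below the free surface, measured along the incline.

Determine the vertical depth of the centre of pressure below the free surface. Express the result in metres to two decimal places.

γ = ρg = 1025 × 9.81 / 1000 = 10.05525 kN/m³.
The plate makes 52.1° with the vertical, i.e. θ = 90° − 52.1° = 37.9° to the horizontal. Measuring y along the incline from the free-surface line, vertical depth h = y·sinθ with sinθ = 0.614285.
The centroid is at the centre, 0.395 m below the top of the plate, so y_c = 1.37 + 0.395 = 1.765 m and h_c = 1.765 × 0.614285 = 1.08421 m.
A = π(0.395)² = 0.490167 m².
Resultant F = γ·h_c·A = 10.05525 × 1.08421 × 0.490167 = 5.3438 kN.
I_c = πr⁴/4 = π × 0.395⁴/4 = 0.0191196 m⁴.
Centre of pressure: y_p = y_c + I_c/(y_c·A) = 1.765 + 0.0191196/(1.765 × 0.490167) = 1.765 + 0.0220999 = 1.7871 m along the plane.
Vertically, h_p = y_p·sinθ = 1.7871 × 0.614285 = 1.09779 m.

h_p = 1.10 m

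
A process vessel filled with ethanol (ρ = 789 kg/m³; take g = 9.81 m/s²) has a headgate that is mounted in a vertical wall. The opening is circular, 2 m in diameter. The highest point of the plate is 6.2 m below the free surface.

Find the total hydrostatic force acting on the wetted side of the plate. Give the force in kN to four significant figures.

γ = ρg = 789 × 9.81 / 1000 = 7.74009 kN/m³.
The centroid is at the centre, 1 m below the top of the plate, so the centroid depth is h_c = 6.2 + 1 = 7.2 m.
A = π(1)² = 3.14159 m².
Resultant F = γ·h_c·A = 7.74009 × 7.2 × 3.14159 = 175.077 kN.

F ≈ 175.1 kN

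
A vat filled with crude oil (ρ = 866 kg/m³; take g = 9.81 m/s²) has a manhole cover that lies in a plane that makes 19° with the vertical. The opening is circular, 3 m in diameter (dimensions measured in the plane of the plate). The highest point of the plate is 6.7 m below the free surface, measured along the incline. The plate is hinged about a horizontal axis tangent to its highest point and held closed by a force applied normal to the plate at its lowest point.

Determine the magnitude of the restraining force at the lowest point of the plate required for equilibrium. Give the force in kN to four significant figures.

γ = ρg = 866 × 9.81 / 1000 = 8.49546 kN/m³.
The plate makes 19° with the vertical, i.e. θ = 90° − 19° = 71° to the horizontal. Measuring y along the incline from the free-surface line, vertical depth h = y·sinθ with sinθ = 0.945519.
The centroid is at the centre, 1.5 m below the top of the plate, so y_c = 6.7 + 1.5 = 8.2 m and h_c = 8.2 × 0.945519 = 7.75326 m.
A = π(1.5)² = 7.06858 m².
Resultant F = γ·h_c·A = 8.49546 × 7.75326 × 7.06858 = 465.59 kN.
I_c = πr⁴/4 = π × 1.5⁴/4 = 3.97608 m⁴.
Centre of pressure: y_p = y_c + I_c/(y_c·A) = 8.2 + 3.97608/(8.2 × 7.06858) = 8.2 + 0.0685976 = 8.2686 m along the plane.
The resultant acts 1.5 + 0.0685976 = 1.5686 m (along the plate) below the hinge at the top edge, so the moment about the hinge is M = F × 1.5686 = 465.59 × 1.5686 = 730.324 kN·m.
A normal force at the bottom, 3 m from the hinge, must supply this moment: P = 730.324/3 = 243.441 kN.

P ≈ 243.4 kN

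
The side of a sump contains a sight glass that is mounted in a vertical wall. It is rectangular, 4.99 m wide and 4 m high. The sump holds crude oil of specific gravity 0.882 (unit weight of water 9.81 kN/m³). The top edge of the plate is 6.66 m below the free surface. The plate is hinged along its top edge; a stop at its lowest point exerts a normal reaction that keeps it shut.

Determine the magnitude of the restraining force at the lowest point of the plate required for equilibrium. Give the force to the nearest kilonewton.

γ = 0.882 × 9.81 = 8.65242 kN/m³.
The centroid lies 4/2 = 2 m below the top edge, so the centroid depth is h_c = 6.66 + 2 = 8.66 m.
A = 4.99 × 4 = 19.96 m².
Resultant F = γ·h_c·A = 8.65242 × 8.66 × 19.96 = 1495.6 kN.
I_c = b·h³/12 = 4.99 × 4³/12 = 26.6133 m⁴.
Centre of pressure: y_p = y_c + I_c/(y_c·A) = 8.66 + 26.6133/(8.66 × 19.96) = 8.66 + 0.153964 = 8.81396 m along the plane.
The resultant acts 2 + 0.153964 = 2.15396 m (along the plate) below the hinge at the top edge, so the moment about the hinge is M = F × 2.15396 = 1495.6 × 2.15396 = 3221.46 kN·m.
A normal force at the bottom, 4 m from the hinge, must supply this moment: P = 3221.46/4 = 805.365 kN.

P ≈ 805 kN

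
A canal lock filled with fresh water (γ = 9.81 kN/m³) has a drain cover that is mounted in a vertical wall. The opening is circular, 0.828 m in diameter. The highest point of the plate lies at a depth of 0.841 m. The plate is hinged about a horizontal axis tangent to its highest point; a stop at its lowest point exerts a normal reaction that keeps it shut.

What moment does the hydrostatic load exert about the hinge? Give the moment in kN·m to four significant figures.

M ≈ 2.971 kN·m

γ = 9.81 kN/m³.
The centroid is at the centre, 0.414 m below the top of the plate, so the centroid depth is h_c = 0.841 + 0.414 = 1.255 m.
A = π(0.414)² = 0.538456 m².
Resultant F = γ·h_c·A = 9.81 × 1.255 × 0.538456 = 6.62923 kN.
I_c = πr⁴/4 = π × 0.414⁴/4 = 0.0230723 m⁴.
Centre of pressure: y_p = y_c + I_c/(y_c·A) = 1.255 + 0.0230723/(1.255 × 0.538456) = 1.255 + 0.0341426 = 1.28914 m along the plane.
The resultant acts 0.414 + 0.0341426 = 0.448143 m (along the plate) below the hinge at the top edge, so the moment about the hinge is M = F × 0.448143 = 6.62923 × 0.448143 = 2.97084 kN·m.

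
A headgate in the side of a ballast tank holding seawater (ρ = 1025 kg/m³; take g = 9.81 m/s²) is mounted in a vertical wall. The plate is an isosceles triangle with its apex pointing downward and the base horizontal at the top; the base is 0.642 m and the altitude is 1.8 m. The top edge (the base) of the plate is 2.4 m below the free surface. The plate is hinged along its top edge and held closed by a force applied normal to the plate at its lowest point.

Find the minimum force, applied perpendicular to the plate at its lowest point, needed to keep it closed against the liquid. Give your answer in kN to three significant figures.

P ≈ 6.39 kN

γ = ρg = 1025 × 9.81 / 1000 = 10.05525 kN/m³.
With the apex down, the centroid sits h/3 = 1.8/3 = 0.6 m below the base (the top edge), so the centroid depth is h_c = 2.4 + 0.6 = 3 m.
A = ½ × 0.642 × 1.8 = 0.5778 m².
Resultant F = γ·h_c·A = 10.05525 × 3 × 0.5778 = 17.4298 kN.
I_c = b·h³/36 = 0.642 × 1.8³/36 = 0.104004 m⁴.
Centre of pressure: y_p = y_c + I_c/(y_c·A) = 3 + 0.104004/(3 × 0.5778) = 3 + 0.06 = 3.06 m along the plane.
The resultant acts 0.6 + 0.06 = 0.66 m (along the plate) below the hinge at the top edge, so the moment about the hinge is M = F × 0.66 = 17.4298 × 0.66 = 11.5037 kN·m.
A normal force at the bottom, 1.8 m from the hinge, must supply this moment: P = 11.5037/1.8 = 6.39094 kN.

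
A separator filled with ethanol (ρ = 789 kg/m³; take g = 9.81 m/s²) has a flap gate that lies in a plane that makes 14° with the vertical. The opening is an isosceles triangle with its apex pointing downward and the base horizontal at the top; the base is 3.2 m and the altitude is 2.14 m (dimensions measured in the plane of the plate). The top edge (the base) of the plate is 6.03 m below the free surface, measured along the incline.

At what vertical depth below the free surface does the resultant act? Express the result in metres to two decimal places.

h_p = 6.58 m

γ = ρg = 789 × 9.81 / 1000 = 7.74009 kN/m³.
The plate makes 14° with the vertical, i.e. θ = 90° − 14° = 76° to the horizontal. Measuring y along the incline from the free-surface line, vertical depth h = y·sinθ with sinθ = 0.970296.
With the apex down, the centroid sits h/3 = 2.14/3 = 0.713333 m below the base (the top edge), so y_c = 6.03 + 0.713333 = 6.74333 m and h_c = 6.74333 × 0.970296 = 6.54303 m.
A = ½ × 3.2 × 2.14 = 3.424 m².
Resultant F = γ·h_c·A = 7.74009 × 6.54303 × 3.424 = 173.404 kN.
I_c = b·h³/36 = 3.2 × 2.14³/36 = 0.871142 m⁴.
Centre of pressure: y_p = y_c + I_c/(y_c·A) = 6.74333 + 0.871142/(6.74333 × 3.424) = 6.74333 + 0.0377295 = 6.78106 m along the plane.
Vertically, h_p = y_p·sinθ = 6.78106 × 0.970296 = 6.57964 m.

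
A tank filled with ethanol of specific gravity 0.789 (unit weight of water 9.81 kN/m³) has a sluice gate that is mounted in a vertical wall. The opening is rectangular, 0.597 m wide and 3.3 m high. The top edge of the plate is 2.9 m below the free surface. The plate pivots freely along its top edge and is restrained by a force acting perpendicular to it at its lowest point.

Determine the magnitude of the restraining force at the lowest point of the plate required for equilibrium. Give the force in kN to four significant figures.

γ = 0.789 × 9.81 = 7.74009 kN/m³.
The centroid lies 3.3/2 = 1.65 m below the top edge, so the centroid depth is h_c = 2.9 + 1.65 = 4.55 m.
A = 0.597 × 3.3 = 1.9701 m².
Resultant F = γ·h_c·A = 7.74009 × 4.55 × 1.9701 = 69.3818 kN.
I_c = b·h³/12 = 0.597 × 3.3³/12 = 1.78787 m⁴.
Centre of pressure: y_p = y_c + I_c/(y_c·A) = 4.55 + 1.78787/(4.55 × 1.9701) = 4.55 + 0.199451 = 4.74945 m along the plane.
The resultant acts 1.65 + 0.199451 = 1.84945 m (along the plate) below the hinge at the top edge, so the moment about the hinge is M = F × 1.84945 = 69.3818 × 1.84945 = 128.318 kN·m.
A normal force at the bottom, 3.3 m from the hinge, must supply this moment: P = 128.318/3.3 = 38.8842 kN.

P ≈ 38.88 kN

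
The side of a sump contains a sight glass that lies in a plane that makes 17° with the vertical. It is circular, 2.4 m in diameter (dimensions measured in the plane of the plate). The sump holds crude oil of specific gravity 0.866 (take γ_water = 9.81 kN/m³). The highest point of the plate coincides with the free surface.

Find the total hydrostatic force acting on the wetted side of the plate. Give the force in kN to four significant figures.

γ = 0.866 × 9.81 = 8.49546 kN/m³.
The plate makes 17° with the vertical, i.e. θ = 90° − 17° = 73° to the horizontal. Measuring y along the incline from the free-surface line, vertical depth h = y·sinθ with sinθ = 0.956305.
The centroid is at the centre, 1.2 m below the top of the plate, so y_c = 1.2 m and h_c = 1.2 × 0.956305 = 1.14757 m.
A = π(1.2)² = 4.52389 m².
Resultant F = γ·h_c·A = 8.49546 × 1.14757 × 4.52389 = 44.104 kN.

F ≈ 44.10 kN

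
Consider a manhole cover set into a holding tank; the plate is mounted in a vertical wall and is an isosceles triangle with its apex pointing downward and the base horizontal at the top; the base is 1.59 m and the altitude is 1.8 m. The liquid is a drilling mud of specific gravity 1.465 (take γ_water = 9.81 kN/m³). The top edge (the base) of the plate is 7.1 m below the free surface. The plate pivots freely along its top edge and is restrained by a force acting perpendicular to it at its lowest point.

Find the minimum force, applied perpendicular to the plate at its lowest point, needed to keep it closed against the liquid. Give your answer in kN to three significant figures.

γ = 1.465 × 9.81 = 14.37165 kN/m³.
With the apex down, the centroid sits h/3 = 1.8/3 = 0.6 m below the base (the top edge), so the centroid depth is h_c = 7.1 + 0.6 = 7.7 m.
A = ½ × 1.59 × 1.8 = 1.431 m².
Resultant F = γ·h_c·A = 14.37165 × 7.7 × 1.431 = 158.357 kN.
I_c = b·h³/36 = 1.59 × 1.8³/36 = 0.25758 m⁴.
Centre of pressure: y_p = y_c + I_c/(y_c·A) = 7.7 + 0.25758/(7.7 × 1.431) = 7.7 + 0.0233766 = 7.72338 m along the plane.
The resultant acts 0.6 + 0.0233766 = 0.623377 m (along the plate) below the hinge at the top edge, so the moment about the hinge is M = F × 0.623377 = 158.357 × 0.623377 = 98.7161 kN·m.
A normal force at the bottom, 1.8 m from the hinge, must supply this moment: P = 98.7161/1.8 = 54.8423 kN.

P ≈ 54.8 kN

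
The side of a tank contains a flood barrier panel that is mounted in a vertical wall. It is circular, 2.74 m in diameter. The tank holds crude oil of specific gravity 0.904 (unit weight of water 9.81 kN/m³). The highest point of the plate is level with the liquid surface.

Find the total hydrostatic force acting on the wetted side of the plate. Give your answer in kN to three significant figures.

F ≈ 71.6 kN

γ = 0.904 × 9.81 = 8.86824 kN/m³.
The centroid is at the centre, 1.37 m below the top of the plate, so the centroid depth is h_c = 1.37 m.
A = π(1.37)² = 5.89646 m².
Resultant F = γ·h_c·A = 8.86824 × 1.37 × 5.89646 = 71.639 kN.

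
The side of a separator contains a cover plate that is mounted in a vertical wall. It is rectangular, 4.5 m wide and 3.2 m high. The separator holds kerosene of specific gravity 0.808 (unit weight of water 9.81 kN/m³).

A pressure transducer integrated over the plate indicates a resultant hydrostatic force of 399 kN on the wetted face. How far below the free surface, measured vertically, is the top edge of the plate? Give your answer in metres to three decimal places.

γ = 0.808 × 9.81 = 7.92648 kN/m³.
A = 4.5 × 3.2 = 14.4 m².
From F = γ·h_c·A, the centroid depth is h_c = 399/(7.92648 × 14.4) = 3.49567 m.
The centroid lies 3.2/2 = 1.6 m below the top edge, so the top edge sits at h_top = 3.49567 − 1.6 = 1.89567 m below the surface.

d_top ≈ 1.896 m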